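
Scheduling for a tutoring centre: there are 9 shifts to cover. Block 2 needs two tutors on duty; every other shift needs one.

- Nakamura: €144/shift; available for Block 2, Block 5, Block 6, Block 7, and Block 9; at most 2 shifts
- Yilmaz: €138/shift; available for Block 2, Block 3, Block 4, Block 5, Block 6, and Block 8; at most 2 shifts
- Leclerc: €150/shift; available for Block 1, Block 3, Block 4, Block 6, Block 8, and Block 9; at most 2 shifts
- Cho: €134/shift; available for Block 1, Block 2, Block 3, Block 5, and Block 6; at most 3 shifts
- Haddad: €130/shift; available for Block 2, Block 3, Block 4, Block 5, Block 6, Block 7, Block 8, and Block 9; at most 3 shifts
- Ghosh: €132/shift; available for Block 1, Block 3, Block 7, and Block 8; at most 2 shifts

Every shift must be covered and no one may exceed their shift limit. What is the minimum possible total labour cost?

Picking the cheapest available tutor for each shift independently would cost €1306, but that ignores the shift limits.
An optimal schedule: Block 1→Ghosh, Block 2→Cho+Yilmaz, Block 3→Cho, Block 4→Haddad, Block 5→Cho, Block 6→Yilmaz, Block 7→Haddad, Block 8→Ghosh, Block 9→Haddad.
Total: 132 + 134 + 138 + 134 + 130 + 134 + 138 + 130 + 132 + 130 = €1332.

€1332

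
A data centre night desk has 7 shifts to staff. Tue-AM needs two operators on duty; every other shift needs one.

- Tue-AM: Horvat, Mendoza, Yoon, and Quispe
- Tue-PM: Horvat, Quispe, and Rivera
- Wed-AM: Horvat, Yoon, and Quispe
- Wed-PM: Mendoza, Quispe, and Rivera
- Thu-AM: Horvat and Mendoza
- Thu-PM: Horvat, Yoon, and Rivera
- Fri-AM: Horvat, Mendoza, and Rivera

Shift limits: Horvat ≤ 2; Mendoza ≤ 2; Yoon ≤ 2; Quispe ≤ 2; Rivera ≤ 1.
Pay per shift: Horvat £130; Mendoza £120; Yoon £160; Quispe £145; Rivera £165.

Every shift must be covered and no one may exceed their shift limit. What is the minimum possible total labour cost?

£1110

Picking the cheapest available operator for each shift independently would cost £1000, but that ignores the shift limits.
An optimal schedule: Tue-AM→Quispe+Yoon, Tue-PM→Horvat, Wed-AM→Horvat, Wed-PM→Quispe, Thu-AM→Mendoza, Thu-PM→Yoon, Fri-AM→Mendoza.
Total: 145 + 160 + 130 + 130 + 145 + 120 + 160 + 120 = £1110.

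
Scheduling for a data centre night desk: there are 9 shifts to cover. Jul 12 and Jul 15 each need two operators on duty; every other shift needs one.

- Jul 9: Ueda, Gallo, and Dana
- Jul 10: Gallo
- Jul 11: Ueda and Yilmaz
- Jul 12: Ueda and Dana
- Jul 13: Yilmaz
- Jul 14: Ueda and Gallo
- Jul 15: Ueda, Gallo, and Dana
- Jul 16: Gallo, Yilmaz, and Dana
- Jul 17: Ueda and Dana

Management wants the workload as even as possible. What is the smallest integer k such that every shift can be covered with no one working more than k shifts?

With 4 operators and 11 worker-slots to fill, someone must work at least ⌈11/4⌉ = 3 shifts, so k ≥ 3.
k = 3 works: Jul 9→Gallo, Jul 10→Gallo, Jul 11→Ueda, Jul 12→Ueda+Dana, Jul 13→Yilmaz, Jul 14→Ueda, Jul 15→Gallo+Dana, Jul 16→Yilmaz, Jul 17→Dana.
Loads: Ueda 3, Gallo 3, Yilmaz 2, Dana 3 — all ≤ 3.

3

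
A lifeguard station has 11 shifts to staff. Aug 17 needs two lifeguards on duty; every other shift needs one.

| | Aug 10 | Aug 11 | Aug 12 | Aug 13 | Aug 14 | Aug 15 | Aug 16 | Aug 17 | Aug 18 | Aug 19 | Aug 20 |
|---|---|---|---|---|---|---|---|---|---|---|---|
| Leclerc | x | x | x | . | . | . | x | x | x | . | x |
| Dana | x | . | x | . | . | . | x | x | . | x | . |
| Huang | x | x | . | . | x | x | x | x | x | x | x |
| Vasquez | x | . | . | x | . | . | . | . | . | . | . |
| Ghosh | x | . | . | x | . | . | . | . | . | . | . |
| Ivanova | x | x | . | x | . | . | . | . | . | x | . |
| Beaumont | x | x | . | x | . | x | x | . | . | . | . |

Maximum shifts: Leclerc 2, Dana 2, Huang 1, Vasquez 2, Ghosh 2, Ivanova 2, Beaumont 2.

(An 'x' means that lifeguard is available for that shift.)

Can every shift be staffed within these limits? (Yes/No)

No

Total capacity is 13 and 12 slots are needed, so capacity alone doesn't rule it out.
Shifts {Aug 14, Aug 17, Aug 18, Aug 20} need 5 worker-slots in total, but the lifeguards available for any of those shifts (Leclerc, Dana, and Huang) can supply at most 4 among them. So no valid schedule exists.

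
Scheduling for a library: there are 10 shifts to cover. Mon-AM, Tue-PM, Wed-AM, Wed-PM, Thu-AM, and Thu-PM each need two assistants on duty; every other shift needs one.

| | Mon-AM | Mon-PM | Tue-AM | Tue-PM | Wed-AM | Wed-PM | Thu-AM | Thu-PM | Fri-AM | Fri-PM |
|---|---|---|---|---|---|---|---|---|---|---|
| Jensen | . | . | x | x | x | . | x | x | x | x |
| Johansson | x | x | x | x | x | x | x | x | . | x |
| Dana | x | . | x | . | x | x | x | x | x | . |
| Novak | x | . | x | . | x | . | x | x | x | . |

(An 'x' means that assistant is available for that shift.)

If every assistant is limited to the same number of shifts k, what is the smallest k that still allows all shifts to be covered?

With 4 assistants and 16 worker-slots to fill, someone must work at least ⌈16/4⌉ = 4 shifts, so k ≥ 4.
k = 4 works: Mon-AM→Johansson+Dana, Mon-PM→Johansson, Tue-AM→Novak, Tue-PM→Jensen+Johansson, Wed-AM→Jensen+Novak, Wed-PM→Johansson+Dana, Thu-AM→Dana+Novak, Thu-PM→Dana+Novak, Fri-AM→Jensen, Fri-PM→Jensen.
Loads: Jensen 4, Johansson 4, Dana 4, Novak 4 — all ≤ 4.

4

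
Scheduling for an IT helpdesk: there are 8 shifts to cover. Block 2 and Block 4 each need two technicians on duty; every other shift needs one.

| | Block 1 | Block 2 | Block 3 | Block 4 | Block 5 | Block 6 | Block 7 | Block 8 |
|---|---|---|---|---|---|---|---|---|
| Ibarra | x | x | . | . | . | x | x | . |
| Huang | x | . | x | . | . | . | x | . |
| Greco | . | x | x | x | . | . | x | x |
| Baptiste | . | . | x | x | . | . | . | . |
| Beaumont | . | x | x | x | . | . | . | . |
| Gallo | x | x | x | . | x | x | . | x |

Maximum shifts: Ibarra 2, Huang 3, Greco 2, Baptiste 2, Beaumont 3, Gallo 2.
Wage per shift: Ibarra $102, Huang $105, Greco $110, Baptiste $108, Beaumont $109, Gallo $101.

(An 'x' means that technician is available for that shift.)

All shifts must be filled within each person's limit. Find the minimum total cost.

$1047

Block 5 can only be covered by Gallo, so that assignment is forced.
Picking the cheapest available technician for each shift independently would cost $1027, but that ignores the shift limits.
An optimal schedule: Block 1→Huang, Block 2→Ibarra+Beaumont, Block 3→Huang, Block 4→Baptiste+Beaumont, Block 5→Gallo, Block 6→Ibarra, Block 7→Huang, Block 8→Gallo.
Total: 105 + 102 + 109 + 105 + 108 + 109 + 101 + 102 + 105 + 101 = $1047.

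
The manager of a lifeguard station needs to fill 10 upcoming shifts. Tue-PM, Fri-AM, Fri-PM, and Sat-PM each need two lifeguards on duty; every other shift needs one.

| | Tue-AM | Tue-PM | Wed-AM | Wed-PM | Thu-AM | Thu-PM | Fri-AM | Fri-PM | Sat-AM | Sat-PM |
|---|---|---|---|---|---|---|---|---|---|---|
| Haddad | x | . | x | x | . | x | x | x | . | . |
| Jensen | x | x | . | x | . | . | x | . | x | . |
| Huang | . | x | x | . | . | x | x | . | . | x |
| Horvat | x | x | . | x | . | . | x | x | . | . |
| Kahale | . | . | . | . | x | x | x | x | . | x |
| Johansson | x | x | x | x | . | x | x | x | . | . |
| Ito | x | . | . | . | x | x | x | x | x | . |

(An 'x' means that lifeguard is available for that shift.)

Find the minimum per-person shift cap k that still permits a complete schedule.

2

With 7 lifeguards and 14 worker-slots to fill, someone must work at least ⌈14/7⌉ = 2 shifts, so k ≥ 2.
k = 2 works: Tue-AM→Jensen, Tue-PM→Horvat+Johansson, Wed-AM→Haddad, Wed-PM→Haddad, Thu-AM→Kahale, Thu-PM→Huang, Fri-AM→Johansson+Ito, Fri-PM→Horvat+Ito, Sat-AM→Jensen, Sat-PM→Huang+Kahale.
Loads: Haddad 2, Jensen 2, Huang 2, Horvat 2, Kahale 2, Johansson 2, Ito 2 — all ≤ 2.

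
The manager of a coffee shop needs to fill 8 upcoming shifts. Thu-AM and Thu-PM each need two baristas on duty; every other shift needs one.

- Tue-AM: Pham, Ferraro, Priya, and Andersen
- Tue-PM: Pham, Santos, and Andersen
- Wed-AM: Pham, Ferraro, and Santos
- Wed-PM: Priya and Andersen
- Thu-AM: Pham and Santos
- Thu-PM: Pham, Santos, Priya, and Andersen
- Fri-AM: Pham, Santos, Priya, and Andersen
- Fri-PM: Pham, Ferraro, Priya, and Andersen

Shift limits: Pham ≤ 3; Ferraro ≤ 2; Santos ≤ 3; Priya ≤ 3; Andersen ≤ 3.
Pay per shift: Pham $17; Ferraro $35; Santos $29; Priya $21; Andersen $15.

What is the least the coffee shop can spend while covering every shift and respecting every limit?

Thu-AM can only be covered by Pham and Santos, so that assignment is forced.
Picking the cheapest available barista for each shift independently would cost $170, but that ignores the shift limits.
An optimal schedule: Tue-AM→Andersen, Tue-PM→Andersen, Wed-AM→Pham, Wed-PM→Andersen, Thu-AM→Pham+Santos, Thu-PM→Pham+Priya, Fri-AM→Priya, Fri-PM→Priya.
Total: 15 + 15 + 17 + 15 + 17 + 29 + 17 + 21 + 21 + 21 = $188.

$188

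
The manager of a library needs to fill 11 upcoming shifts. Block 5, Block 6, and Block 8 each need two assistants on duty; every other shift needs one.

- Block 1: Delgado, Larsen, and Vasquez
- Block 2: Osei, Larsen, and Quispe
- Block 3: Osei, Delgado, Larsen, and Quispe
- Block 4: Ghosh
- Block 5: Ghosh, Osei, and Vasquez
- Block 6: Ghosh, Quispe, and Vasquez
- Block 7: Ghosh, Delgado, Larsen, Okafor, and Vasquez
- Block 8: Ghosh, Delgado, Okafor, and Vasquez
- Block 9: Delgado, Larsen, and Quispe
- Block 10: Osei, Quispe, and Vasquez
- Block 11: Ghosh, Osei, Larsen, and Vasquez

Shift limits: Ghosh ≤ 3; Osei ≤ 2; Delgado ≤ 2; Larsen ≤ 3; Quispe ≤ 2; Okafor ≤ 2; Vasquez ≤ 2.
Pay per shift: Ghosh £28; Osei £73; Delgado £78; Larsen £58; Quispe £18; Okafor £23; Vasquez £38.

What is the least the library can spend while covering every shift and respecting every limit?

Block 4 can only be covered by Ghosh, so that assignment is forced.
Picking the cheapest available assistant for each shift independently would cost £352, but that ignores the shift limits.
An optimal schedule: Block 1→Vasquez, Block 2→Quispe, Block 3→Larsen, Block 4→Ghosh, Block 5→Ghosh+Osei, Block 6→Quispe+Ghosh, Block 7→Okafor, Block 8→Okafor+Vasquez, Block 9→Larsen, Block 10→Osei, Block 11→Larsen.
Total: 38 + 18 + 58 + 28 + 28 + 73 + 18 + 28 + 23 + 23 + 38 + 58 + 73 + 58 = £562.

£562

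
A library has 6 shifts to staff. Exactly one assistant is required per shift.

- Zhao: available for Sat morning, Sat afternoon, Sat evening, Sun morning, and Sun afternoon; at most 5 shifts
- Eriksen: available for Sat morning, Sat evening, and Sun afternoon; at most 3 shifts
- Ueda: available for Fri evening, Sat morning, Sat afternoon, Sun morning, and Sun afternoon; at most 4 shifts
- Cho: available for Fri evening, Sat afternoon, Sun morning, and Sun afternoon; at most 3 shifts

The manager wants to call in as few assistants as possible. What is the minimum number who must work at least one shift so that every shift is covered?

2

6 slots to fill and no one can take more than 5, so at least ⌈6/5⌉ = 2 assistants are needed.
Zhao and Ueda alone can cover everything: Fri evening→Ueda, Sat morning→Zhao, Sat afternoon→Zhao, Sat evening→Zhao, Sun morning→Zhao, Sun afternoon→Zhao.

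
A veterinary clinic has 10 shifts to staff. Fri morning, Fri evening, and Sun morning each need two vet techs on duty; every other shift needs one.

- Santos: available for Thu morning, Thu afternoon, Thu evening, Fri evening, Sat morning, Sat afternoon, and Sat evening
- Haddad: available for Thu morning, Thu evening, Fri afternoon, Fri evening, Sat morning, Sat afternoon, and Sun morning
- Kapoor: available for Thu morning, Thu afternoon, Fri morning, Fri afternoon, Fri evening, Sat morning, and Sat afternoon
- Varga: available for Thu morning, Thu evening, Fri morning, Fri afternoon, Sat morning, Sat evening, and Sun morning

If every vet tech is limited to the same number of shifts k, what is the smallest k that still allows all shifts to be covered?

With 4 vet techs and 13 worker-slots to fill, someone must work at least ⌈13/4⌉ = 4 shifts, so k ≥ 4.
k = 4 works: Thu morning→Kapoor, Thu afternoon→Santos, Thu evening→Santos, Fri morning→Kapoor+Varga, Fri afternoon→Haddad, Fri evening→Santos+Haddad, Sat morning→Kapoor, Sat afternoon→Haddad, Sat evening→Santos, Sun morning→Haddad+Varga.
Loads: Santos 4, Haddad 4, Kapoor 3, Varga 2 — all ≤ 4.

4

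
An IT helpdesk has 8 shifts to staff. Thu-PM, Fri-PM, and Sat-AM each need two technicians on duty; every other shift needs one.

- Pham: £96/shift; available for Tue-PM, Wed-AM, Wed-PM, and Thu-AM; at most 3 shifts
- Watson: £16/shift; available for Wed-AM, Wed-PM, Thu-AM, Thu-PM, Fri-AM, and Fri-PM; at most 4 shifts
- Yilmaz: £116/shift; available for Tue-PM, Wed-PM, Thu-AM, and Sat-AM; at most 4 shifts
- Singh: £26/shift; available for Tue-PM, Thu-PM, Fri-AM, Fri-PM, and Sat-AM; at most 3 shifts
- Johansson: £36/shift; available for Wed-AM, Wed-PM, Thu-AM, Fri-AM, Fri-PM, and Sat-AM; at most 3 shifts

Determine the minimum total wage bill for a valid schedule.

Thu-PM can only be covered by Watson and Singh, so that assignment is forced.
Picking the cheapest available technician for each shift independently would cost £236, but that ignores the shift limits.
An optimal schedule: Tue-PM→Singh, Wed-AM→Watson, Wed-PM→Johansson, Thu-AM→Pham, Thu-PM→Watson+Singh, Fri-AM→Watson, Fri-PM→Watson+Johansson, Sat-AM→Singh+Johansson.
Total: 26 + 16 + 36 + 96 + 16 + 26 + 16 + 16 + 36 + 26 + 36 = £346.

£346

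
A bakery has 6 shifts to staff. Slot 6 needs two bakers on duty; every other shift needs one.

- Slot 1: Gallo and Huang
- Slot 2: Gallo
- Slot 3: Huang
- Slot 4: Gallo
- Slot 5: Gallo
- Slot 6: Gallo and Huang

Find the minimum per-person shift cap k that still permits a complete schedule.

4

With 2 bakers and 7 worker-slots to fill, someone must work at least ⌈7/2⌉ = 4 shifts, so k ≥ 4.
k = 4 works: Slot 1→Huang, Slot 2→Gallo, Slot 3→Huang, Slot 4→Gallo, Slot 5→Gallo, Slot 6→Gallo+Huang.
Loads: Gallo 4, Huang 3 — all ≤ 4.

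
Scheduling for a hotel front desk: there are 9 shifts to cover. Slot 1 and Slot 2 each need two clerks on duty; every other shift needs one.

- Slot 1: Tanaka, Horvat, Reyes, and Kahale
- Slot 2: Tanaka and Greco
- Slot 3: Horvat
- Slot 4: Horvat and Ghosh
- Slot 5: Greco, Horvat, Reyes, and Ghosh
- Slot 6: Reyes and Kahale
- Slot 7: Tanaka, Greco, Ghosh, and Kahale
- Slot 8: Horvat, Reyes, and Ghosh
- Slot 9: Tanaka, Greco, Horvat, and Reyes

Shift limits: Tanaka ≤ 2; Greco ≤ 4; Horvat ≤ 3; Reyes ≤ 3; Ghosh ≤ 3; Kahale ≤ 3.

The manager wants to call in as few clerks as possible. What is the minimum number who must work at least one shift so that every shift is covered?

11 slots to fill and no one can take more than 4, so at least ⌈11/4⌉ = 3 clerks are needed.
Any 3 clerks together have capacity at most 4+3+3 = 10 < 11 slots, so 3 can never suffice.
Tanaka, Greco, Horvat, and Reyes alone can cover everything: Slot 1→Horvat+Reyes, Slot 2→Tanaka+Greco, Slot 3→Horvat, Slot 4→Horvat, Slot 5→Greco, Slot 6→Reyes, Slot 7→Tanaka, Slot 8→Reyes, Slot 9→Greco.

4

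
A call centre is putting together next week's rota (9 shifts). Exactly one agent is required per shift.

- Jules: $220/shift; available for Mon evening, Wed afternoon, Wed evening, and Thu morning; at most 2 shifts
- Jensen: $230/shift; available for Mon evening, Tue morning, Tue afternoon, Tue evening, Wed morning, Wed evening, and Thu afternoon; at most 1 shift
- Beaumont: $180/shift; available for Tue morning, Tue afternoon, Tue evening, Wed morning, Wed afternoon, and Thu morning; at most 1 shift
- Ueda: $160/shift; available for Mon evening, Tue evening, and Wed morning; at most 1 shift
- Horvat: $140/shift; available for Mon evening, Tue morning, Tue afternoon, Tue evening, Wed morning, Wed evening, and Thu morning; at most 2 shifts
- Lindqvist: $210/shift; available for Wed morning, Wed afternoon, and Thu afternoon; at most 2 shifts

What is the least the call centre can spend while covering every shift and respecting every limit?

$1710

Picking the cheapest available agent for each shift independently would cost $1370, but that ignores the shift limits.
An optimal schedule: Mon evening→Ueda, Tue morning→Beaumont, Tue afternoon→Horvat, Tue evening→Horvat, Wed morning→Lindqvist, Wed afternoon→Lindqvist, Wed evening→Jules, Thu morning→Jules, Thu afternoon→Jensen.
Total: 160 + 180 + 140 + 140 + 210 + 210 + 220 + 220 + 230 = $1710.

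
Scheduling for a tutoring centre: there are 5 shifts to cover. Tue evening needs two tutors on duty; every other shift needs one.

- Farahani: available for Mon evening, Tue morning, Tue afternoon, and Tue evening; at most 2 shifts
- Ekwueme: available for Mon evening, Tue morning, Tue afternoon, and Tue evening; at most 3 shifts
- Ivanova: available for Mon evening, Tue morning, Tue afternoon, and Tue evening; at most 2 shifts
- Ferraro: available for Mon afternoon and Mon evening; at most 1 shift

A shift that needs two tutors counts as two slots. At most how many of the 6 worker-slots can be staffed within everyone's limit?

6

Total capacity across all tutors is 2+3+2+1 = 8, and 6 slots are needed, so at most 6 can be filled.
An assignment achieving 6: Mon afternoon→Ferraro, Mon evening→Ekwueme, Tue morning→Farahani, Tue afternoon→Farahani, Tue evening→Ekwueme+Ivanova.
Loads: Farahani 2/2, Ekwueme 2/3, Ivanova 1/2, Ferraro 1/1.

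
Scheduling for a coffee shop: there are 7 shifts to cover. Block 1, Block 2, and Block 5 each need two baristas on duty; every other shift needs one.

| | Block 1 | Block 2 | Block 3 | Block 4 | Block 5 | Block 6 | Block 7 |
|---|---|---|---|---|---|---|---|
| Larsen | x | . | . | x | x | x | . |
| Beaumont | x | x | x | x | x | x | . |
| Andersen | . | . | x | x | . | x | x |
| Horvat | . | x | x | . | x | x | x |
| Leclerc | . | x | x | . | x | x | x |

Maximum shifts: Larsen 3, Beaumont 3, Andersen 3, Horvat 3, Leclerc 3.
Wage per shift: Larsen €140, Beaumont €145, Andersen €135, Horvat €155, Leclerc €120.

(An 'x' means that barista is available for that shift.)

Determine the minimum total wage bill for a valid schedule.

Block 1 can only be covered by Larsen and Beaumont, so that assignment is forced.
Picking the cheapest available barista for each shift independently would cost €1305, but that ignores the shift limits.
An optimal schedule: Block 1→Larsen+Beaumont, Block 2→Leclerc+Beaumont, Block 3→Andersen, Block 4→Andersen, Block 5→Leclerc+Larsen, Block 6→Andersen, Block 7→Leclerc.
Total: 140 + 145 + 120 + 145 + 135 + 135 + 120 + 140 + 135 + 120 = €1335.

€1335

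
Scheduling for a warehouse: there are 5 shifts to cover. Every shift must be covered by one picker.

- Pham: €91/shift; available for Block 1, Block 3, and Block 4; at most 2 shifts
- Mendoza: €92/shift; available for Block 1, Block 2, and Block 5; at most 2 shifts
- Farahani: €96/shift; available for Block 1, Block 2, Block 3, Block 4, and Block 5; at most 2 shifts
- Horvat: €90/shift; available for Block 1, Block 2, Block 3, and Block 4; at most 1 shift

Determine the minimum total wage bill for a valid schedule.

Picking the cheapest available picker for each shift independently would cost €452, but that ignores the shift limits.
An optimal schedule: Block 1→Mendoza, Block 2→Horvat, Block 3→Pham, Block 4→Pham, Block 5→Mendoza.
Total: 92 + 90 + 91 + 91 + 92 = €456.

€456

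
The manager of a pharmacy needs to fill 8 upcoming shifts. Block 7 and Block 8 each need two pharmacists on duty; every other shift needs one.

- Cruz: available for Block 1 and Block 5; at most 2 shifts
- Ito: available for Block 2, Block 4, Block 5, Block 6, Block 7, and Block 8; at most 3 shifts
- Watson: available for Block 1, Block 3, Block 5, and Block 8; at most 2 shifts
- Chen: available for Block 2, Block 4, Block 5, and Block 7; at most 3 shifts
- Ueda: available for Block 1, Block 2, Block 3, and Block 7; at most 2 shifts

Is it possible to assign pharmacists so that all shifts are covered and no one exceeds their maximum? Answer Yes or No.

Block 6 can only be covered by Ito, so that assignment is forced.
Block 8 can only be covered by Ito and Watson, so that assignment is forced.
One valid schedule: Block 1→Cruz, Block 2→Chen, Block 3→Watson, Block 4→Ito, Block 5→Cruz, Block 6→Ito, Block 7→Chen+Ueda, Block 8→Ito+Watson.
Loads: Cruz 2/2, Ito 3/3, Watson 2/2, Chen 2/3, Ueda 1/2 — all within limits.

Yes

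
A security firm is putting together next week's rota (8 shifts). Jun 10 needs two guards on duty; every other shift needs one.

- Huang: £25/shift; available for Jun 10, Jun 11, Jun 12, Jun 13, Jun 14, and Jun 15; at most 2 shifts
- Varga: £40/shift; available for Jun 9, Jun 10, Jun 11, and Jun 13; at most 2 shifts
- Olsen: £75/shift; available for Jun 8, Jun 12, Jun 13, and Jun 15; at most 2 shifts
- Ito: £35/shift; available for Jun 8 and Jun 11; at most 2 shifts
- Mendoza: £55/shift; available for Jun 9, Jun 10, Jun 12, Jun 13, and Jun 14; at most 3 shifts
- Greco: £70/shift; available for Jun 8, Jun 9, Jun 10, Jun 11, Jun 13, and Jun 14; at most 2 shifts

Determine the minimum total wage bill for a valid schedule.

£365

Picking the cheapest available guard for each shift independently would cost £265, but that ignores the shift limits.
An optimal schedule: Jun 8→Ito, Jun 9→Varga, Jun 10→Varga+Mendoza, Jun 11→Ito, Jun 12→Huang, Jun 13→Mendoza, Jun 14→Mendoza, Jun 15→Huang.
Total: 35 + 40 + 40 + 55 + 35 + 25 + 55 + 55 + 25 = £365.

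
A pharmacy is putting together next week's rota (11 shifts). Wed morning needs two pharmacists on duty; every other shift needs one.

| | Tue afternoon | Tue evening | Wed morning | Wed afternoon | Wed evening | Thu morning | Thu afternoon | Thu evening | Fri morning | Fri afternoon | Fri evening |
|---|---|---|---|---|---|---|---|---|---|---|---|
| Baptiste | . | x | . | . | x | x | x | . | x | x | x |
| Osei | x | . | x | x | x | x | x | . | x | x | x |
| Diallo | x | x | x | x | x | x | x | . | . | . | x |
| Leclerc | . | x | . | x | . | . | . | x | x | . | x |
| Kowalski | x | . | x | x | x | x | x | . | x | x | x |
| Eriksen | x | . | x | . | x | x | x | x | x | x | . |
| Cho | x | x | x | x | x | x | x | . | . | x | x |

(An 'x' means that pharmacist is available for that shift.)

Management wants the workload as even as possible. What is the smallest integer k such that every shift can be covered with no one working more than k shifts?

With 7 pharmacists and 12 worker-slots to fill, someone must work at least ⌈12/7⌉ = 2 shifts, so k ≥ 2.
k = 2 works: Tue afternoon→Osei, Tue evening→Baptiste, Wed morning→Eriksen+Cho, Wed afternoon→Osei, Wed evening→Diallo, Thu morning→Diallo, Thu afternoon→Kowalski, Thu evening→Leclerc, Fri morning→Baptiste, Fri afternoon→Kowalski, Fri evening→Leclerc.
Loads: Baptiste 2, Osei 2, Diallo 2, Leclerc 2, Kowalski 2, Eriksen 1, Cho 1 — all ≤ 2.

2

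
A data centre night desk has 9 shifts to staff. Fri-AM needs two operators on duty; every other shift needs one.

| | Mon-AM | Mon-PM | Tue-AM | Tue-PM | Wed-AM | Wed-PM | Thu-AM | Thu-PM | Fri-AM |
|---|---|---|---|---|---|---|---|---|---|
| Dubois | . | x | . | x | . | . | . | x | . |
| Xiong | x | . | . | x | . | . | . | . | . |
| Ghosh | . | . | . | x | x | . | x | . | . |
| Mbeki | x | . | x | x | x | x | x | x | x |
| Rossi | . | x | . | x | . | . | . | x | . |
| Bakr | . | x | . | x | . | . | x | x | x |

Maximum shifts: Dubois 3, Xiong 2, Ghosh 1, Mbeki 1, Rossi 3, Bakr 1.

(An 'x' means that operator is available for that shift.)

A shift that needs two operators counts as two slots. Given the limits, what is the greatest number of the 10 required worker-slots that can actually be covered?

Total capacity across all operators is 3+2+1+1+3+1 = 11, and 10 slots are needed, so at most 10 can be filled.
Shifts {Tue-AM, Wed-PM} need 2 slots but only Mbeki are available for them, supplying at most 1 — so at least 1 slot must go unfilled.
An assignment achieving 7: Mon-AM→Xiong, Mon-PM→Dubois, Tue-AM→Mbeki, Tue-PM→Dubois, Wed-AM→Ghosh, Thu-PM→Dubois, Fri-AM→Bakr.
Loads: Dubois 3/3, Xiong 1/2, Ghosh 1/1, Mbeki 1/1, Rossi 0/3, Bakr 1/1.

7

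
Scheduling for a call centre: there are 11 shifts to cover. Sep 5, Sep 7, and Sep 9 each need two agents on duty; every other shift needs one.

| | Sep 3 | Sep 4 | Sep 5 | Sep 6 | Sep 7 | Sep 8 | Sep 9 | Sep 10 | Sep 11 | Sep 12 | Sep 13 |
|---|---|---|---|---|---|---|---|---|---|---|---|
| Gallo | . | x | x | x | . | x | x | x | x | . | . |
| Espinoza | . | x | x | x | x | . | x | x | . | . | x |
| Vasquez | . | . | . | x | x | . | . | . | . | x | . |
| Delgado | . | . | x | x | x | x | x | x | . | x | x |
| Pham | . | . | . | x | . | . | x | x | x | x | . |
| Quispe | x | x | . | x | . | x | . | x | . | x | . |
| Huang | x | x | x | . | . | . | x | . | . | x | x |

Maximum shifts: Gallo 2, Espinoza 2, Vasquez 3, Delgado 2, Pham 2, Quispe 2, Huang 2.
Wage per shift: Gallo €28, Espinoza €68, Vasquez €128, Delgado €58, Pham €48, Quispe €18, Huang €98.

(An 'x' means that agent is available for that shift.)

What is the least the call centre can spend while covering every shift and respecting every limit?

Picking the cheapest available agent for each shift independently would cost €482, but that ignores the shift limits.
An optimal schedule: Sep 3→Quispe, Sep 4→Gallo, Sep 5→Espinoza+Huang, Sep 6→Vasquez, Sep 7→Delgado+Espinoza, Sep 8→Quispe, Sep 9→Pham+Huang, Sep 10→Pham, Sep 11→Gallo, Sep 12→Vasquez, Sep 13→Delgado.
Total: 18 + 28 + 68 + 98 + 128 + 58 + 68 + 18 + 48 + 98 + 48 + 28 + 128 + 58 = €892.

€892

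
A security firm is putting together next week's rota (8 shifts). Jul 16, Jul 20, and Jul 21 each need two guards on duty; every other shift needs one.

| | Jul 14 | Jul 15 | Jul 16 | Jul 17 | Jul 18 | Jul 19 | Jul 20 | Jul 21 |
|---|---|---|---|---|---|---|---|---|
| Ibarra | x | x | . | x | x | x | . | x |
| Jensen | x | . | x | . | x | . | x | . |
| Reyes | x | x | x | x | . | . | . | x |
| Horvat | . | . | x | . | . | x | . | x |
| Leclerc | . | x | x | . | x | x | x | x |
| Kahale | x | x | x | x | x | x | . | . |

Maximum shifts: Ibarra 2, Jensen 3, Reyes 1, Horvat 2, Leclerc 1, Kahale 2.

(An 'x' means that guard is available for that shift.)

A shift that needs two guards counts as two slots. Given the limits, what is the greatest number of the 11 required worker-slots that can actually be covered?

11

Total capacity across all guards is 2+3+1+2+1+2 = 11, and 11 slots are needed, so at most 11 can be filled.
An assignment achieving 11: Jul 14→Ibarra, Jul 15→Kahale, Jul 16→Jensen+Kahale, Jul 17→Ibarra, Jul 18→Jensen, Jul 19→Horvat, Jul 20→Jensen+Leclerc, Jul 21→Reyes+Horvat.
Loads: Ibarra 2/2, Jensen 3/3, Reyes 1/1, Horvat 2/2, Leclerc 1/1, Kahale 2/2.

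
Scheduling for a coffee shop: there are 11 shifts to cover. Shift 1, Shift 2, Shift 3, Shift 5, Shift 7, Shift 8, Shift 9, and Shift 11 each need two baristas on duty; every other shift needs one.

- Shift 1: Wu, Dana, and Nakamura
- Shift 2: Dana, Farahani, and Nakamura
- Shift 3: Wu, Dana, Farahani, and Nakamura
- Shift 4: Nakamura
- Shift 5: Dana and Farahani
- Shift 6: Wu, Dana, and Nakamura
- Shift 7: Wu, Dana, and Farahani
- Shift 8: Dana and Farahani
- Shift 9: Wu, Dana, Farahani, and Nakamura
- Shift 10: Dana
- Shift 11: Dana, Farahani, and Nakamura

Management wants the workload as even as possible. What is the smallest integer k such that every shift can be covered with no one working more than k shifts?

With 4 baristas and 19 worker-slots to fill, someone must work at least ⌈19/4⌉ = 5 shifts, so k ≥ 5.
k = 5 works: Shift 1→Wu+Dana, Shift 2→Dana+Farahani, Shift 3→Wu+Nakamura, Shift 4→Nakamura, Shift 5→Dana+Farahani, Shift 6→Wu, Shift 7→Wu+Farahani, Shift 8→Dana+Farahani, Shift 9→Wu+Nakamura, Shift 10→Dana, Shift 11→Farahani+Nakamura.
Loads: Wu 5, Dana 5, Farahani 5, Nakamura 4 — all ≤ 5.

5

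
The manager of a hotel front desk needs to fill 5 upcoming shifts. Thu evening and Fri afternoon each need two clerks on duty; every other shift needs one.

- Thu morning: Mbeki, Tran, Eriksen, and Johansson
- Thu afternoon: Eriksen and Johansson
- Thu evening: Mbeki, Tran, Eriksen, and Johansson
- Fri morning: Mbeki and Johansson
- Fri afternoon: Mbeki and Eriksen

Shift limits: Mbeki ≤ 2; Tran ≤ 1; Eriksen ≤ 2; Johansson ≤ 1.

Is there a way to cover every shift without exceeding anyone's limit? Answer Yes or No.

No

Shifts {Thu morning, Thu afternoon, Thu evening, Fri morning, Fri afternoon} need 7 worker-slots in total, but the clerks available for any of those shifts (Mbeki, Tran, Eriksen, and Johansson) can supply at most 6 among them. So no valid schedule exists.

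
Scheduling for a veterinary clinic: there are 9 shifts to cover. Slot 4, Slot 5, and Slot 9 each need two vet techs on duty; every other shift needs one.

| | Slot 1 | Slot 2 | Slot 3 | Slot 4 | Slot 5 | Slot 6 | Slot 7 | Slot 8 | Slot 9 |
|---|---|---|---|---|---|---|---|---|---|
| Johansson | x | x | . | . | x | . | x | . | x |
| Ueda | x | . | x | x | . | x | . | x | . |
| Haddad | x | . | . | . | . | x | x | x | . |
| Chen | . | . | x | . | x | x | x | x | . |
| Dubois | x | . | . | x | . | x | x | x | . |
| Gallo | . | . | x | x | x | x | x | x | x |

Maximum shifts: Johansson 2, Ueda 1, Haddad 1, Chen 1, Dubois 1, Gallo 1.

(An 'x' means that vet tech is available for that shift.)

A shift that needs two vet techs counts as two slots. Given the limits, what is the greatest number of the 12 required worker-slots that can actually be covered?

Total capacity across all vet techs is 2+1+1+1+1+1 = 7, and 12 slots are needed, so at most 7 can be filled.
An assignment achieving 7: Slot 1→Haddad, Slot 2→Johansson, Slot 3→Ueda, Slot 4→Dubois, Slot 5→Chen, Slot 9→Johansson+Gallo.
Loads: Johansson 2/2, Ueda 1/1, Haddad 1/1, Chen 1/1, Dubois 1/1, Gallo 1/1.

7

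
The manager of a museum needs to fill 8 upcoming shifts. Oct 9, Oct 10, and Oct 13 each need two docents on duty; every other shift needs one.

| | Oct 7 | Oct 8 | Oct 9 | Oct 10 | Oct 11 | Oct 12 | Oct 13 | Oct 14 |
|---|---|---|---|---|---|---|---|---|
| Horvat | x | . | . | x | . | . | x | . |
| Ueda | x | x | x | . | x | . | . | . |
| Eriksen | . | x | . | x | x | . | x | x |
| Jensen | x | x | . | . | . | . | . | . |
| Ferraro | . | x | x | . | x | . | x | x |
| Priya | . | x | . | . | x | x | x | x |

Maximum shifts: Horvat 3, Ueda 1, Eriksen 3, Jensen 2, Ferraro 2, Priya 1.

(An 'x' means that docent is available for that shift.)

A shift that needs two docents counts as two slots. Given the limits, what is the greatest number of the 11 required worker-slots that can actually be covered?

11

Total capacity across all docents is 3+1+3+2+2+1 = 12, and 11 slots are needed, so at most 11 can be filled.
An assignment achieving 11: Oct 7→Horvat, Oct 8→Jensen, Oct 9→Ueda+Ferraro, Oct 10→Horvat+Eriksen, Oct 11→Eriksen, Oct 12→Priya, Oct 13→Horvat+Ferraro, Oct 14→Eriksen.
Loads: Horvat 3/3, Ueda 1/1, Eriksen 3/3, Jensen 1/2, Ferraro 2/2, Priya 1/1.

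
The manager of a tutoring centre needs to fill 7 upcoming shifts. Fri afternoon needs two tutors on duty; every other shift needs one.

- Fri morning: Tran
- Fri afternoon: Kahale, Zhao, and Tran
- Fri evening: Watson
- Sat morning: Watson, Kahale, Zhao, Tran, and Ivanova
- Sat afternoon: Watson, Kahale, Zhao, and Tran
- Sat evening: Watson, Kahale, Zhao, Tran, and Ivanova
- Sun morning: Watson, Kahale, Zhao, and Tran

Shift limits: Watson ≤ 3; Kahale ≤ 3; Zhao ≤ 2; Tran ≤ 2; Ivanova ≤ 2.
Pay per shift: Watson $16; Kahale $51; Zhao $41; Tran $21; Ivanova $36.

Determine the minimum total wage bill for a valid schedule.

Fri morning can only be covered by Tran, so that assignment is forced.
Fri evening can only be covered by Watson, so that assignment is forced.
Picking the cheapest available tutor for each shift independently would cost $163, but that ignores the shift limits.
An optimal schedule: Fri morning→Tran, Fri afternoon→Tran+Zhao, Fri evening→Watson, Sat morning→Ivanova, Sat afternoon→Watson, Sat evening→Ivanova, Sun morning→Watson.
Total: 21 + 21 + 41 + 16 + 36 + 16 + 36 + 16 = $203.

$203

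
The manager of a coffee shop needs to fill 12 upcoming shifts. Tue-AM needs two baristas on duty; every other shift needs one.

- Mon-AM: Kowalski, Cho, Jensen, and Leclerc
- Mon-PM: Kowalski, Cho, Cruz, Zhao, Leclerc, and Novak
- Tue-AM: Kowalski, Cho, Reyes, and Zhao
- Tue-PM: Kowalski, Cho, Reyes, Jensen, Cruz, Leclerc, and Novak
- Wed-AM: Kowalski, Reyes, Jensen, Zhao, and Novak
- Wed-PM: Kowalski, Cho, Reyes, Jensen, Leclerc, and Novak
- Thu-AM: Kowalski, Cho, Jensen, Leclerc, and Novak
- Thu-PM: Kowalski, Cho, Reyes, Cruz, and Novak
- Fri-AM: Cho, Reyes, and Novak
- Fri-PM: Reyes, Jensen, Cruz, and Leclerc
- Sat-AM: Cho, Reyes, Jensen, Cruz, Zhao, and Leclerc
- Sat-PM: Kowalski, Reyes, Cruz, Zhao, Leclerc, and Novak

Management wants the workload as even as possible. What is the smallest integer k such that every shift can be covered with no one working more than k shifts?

With 8 baristas and 13 worker-slots to fill, someone must work at least ⌈13/8⌉ = 2 shifts, so k ≥ 2.
k = 2 works: Mon-AM→Kowalski, Mon-PM→Cruz, Tue-AM→Reyes+Zhao, Tue-PM→Leclerc, Wed-AM→Kowalski, Wed-PM→Jensen, Thu-AM→Cho, Thu-PM→Cruz, Fri-AM→Cho, Fri-PM→Reyes, Sat-AM→Jensen, Sat-PM→Zhao.
Loads: Kowalski 2, Cho 2, Reyes 2, Jensen 2, Cruz 2, Zhao 2, Leclerc 1, Novak 0 — all ≤ 2.

2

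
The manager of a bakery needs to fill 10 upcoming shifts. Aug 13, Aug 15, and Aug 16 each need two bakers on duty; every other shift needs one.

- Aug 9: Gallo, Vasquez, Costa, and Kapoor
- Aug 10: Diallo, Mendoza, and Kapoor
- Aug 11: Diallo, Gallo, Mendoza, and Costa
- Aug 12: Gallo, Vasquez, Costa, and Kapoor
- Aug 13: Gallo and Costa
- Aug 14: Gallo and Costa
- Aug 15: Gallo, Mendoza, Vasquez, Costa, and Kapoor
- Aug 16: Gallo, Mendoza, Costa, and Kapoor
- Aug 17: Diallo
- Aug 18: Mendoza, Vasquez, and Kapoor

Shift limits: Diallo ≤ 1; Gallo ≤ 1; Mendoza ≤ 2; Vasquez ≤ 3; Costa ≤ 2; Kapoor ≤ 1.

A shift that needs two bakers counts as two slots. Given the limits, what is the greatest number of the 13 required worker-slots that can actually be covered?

Total capacity across all bakers is 1+1+2+3+2+1 = 10, and 13 slots are needed, so at most 10 can be filled.
An assignment achieving 10: Aug 9→Vasquez, Aug 10→Mendoza, Aug 12→Vasquez, Aug 13→Gallo+Costa, Aug 14→Costa, Aug 15→Vasquez, Aug 16→Kapoor, Aug 17→Diallo, Aug 18→Mendoza.
Loads: Diallo 1/1, Gallo 1/1, Mendoza 2/2, Vasquez 3/3, Costa 2/2, Kapoor 1/1.

10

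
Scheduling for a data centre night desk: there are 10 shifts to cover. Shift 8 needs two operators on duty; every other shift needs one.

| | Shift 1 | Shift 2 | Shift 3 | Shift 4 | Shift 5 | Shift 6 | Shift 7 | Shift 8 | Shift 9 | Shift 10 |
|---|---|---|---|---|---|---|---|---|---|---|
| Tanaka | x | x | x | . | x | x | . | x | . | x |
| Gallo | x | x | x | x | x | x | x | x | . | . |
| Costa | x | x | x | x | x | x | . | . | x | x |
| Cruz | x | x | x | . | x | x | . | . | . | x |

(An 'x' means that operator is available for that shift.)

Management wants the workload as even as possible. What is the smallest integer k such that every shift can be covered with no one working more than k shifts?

With 4 operators and 11 worker-slots to fill, someone must work at least ⌈11/4⌉ = 3 shifts, so k ≥ 3.
k = 3 works: Shift 1→Tanaka, Shift 2→Costa, Shift 3→Costa, Shift 4→Gallo, Shift 5→Cruz, Shift 6→Cruz, Shift 7→Gallo, Shift 8→Tanaka+Gallo, Shift 9→Costa, Shift 10→Tanaka.
Loads: Tanaka 3, Gallo 3, Costa 3, Cruz 2 — all ≤ 3.

3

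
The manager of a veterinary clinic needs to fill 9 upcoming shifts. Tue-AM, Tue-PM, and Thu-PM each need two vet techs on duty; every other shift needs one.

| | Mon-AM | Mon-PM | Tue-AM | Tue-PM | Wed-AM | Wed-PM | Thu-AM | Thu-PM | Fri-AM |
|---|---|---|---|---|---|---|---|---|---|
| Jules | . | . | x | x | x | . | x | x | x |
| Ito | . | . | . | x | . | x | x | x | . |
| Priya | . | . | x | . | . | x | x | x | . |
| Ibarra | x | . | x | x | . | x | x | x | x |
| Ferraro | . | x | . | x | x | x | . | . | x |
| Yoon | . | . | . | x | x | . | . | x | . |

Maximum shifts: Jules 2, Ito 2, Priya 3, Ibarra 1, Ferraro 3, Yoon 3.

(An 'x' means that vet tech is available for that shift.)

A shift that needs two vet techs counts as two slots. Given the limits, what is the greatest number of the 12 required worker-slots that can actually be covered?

Total capacity across all vet techs is 2+2+3+1+3+3 = 14, and 12 slots are needed, so at most 12 can be filled.
An assignment achieving 12: Mon-AM→Ibarra, Mon-PM→Ferraro, Tue-AM→Jules+Priya, Tue-PM→Ferraro+Yoon, Wed-AM→Jules, Wed-PM→Ito, Thu-AM→Ito, Thu-PM→Priya+Yoon, Fri-AM→Ferraro.
Loads: Jules 2/2, Ito 2/2, Priya 2/3, Ibarra 1/1, Ferraro 3/3, Yoon 2/3.

12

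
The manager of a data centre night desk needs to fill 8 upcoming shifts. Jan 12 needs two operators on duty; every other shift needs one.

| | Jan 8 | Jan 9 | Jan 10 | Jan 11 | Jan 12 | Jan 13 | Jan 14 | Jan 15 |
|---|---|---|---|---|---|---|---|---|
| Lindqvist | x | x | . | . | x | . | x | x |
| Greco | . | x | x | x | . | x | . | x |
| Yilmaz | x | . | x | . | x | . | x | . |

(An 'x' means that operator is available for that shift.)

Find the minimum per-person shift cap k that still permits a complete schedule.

3

With 3 operators and 9 worker-slots to fill, someone must work at least ⌈9/3⌉ = 3 shifts, so k ≥ 3.
k = 3 works: Jan 8→Lindqvist, Jan 9→Lindqvist, Jan 10→Yilmaz, Jan 11→Greco, Jan 12→Lindqvist+Yilmaz, Jan 13→Greco, Jan 14→Yilmaz, Jan 15→Greco.
Loads: Lindqvist 3, Greco 3, Yilmaz 3 — all ≤ 3.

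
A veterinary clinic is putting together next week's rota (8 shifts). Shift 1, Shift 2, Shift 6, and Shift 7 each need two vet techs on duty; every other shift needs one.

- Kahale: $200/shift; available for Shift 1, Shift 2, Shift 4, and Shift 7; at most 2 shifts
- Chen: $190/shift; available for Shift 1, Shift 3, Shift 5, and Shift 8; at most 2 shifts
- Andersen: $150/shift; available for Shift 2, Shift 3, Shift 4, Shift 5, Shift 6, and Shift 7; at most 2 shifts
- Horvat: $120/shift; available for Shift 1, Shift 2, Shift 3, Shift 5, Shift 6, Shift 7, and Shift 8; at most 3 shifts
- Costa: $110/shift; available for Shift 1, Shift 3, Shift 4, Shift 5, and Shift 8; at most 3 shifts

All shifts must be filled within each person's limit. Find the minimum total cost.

Shift 6 can only be covered by Andersen and Horvat, so that assignment is forced.
Picking the cheapest available vet tech for each shift independently would cost $1480, but that ignores the shift limits.
An optimal schedule: Shift 1→Horvat+Costa, Shift 2→Kahale+Andersen, Shift 3→Chen, Shift 4→Costa, Shift 5→Costa, Shift 6→Andersen+Horvat, Shift 7→Kahale+Horvat, Shift 8→Chen.
Total: 120 + 110 + 200 + 150 + 190 + 110 + 110 + 150 + 120 + 200 + 120 + 190 = $1770.

$1770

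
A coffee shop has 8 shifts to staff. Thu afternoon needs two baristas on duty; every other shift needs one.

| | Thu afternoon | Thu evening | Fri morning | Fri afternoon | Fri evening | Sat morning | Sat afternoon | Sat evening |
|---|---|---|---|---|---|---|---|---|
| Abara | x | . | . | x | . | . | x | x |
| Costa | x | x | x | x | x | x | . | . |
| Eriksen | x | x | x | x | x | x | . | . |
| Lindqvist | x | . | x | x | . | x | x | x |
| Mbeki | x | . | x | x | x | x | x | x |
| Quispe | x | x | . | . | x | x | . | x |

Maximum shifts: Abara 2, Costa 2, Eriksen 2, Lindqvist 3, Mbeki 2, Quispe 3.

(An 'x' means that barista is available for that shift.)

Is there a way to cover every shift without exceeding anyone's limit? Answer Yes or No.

One valid schedule: Thu afternoon→Lindqvist+Mbeki, Thu evening→Costa, Fri morning→Costa, Fri afternoon→Eriksen, Fri evening→Eriksen, Sat morning→Lindqvist, Sat afternoon→Abara, Sat evening→Abara.
Loads: Abara 2/2, Costa 2/2, Eriksen 2/2, Lindqvist 2/3, Mbeki 1/2, Quispe 0/3 — all within limits.

Yes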